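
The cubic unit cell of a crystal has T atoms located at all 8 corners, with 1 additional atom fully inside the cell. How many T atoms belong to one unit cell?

2

Corner atoms are shared by 8 cells (1/8 each), interior atoms are unshared.
Net atoms = 8 × 1/8 + 1 = 1 + 1 = 2.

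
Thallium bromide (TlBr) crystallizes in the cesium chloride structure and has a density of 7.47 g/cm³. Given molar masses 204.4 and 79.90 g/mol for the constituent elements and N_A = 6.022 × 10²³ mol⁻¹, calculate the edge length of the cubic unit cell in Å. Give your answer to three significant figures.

M(TlBr) = 284.3 g/mol; Z = 1 formula unit per cell.
a³ = Z·M/(N_A·ρ) = 1 × 284.3 / (6.022 × 10²³ × 7.47) = 6.320 × 10^-23 cm³, so a = 3.983 × 10^-8 cm = 3.98 Å.

3.98 Å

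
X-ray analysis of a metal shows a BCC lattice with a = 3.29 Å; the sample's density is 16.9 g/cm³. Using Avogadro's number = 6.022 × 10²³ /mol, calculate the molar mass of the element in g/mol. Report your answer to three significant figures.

181 g/mol

A BCC cell has Z = 2 atoms; a = 3.290 × 10^-8 cm.
M = ρ·N_A·a³/Z = 16.9 × 6.022 × 10²³ × 3.561 × 10^-23 / 2 = 181 g/mol.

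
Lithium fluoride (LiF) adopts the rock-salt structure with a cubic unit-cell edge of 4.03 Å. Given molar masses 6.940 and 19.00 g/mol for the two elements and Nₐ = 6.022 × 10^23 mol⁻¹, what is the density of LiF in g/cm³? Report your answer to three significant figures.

The rock-salt structure contains Z = 4 formula units per cell; M(LiF) = 6.940 + 19.00 = 25.94 g/mol.
a³ = (4.030 × 10^-8 cm)³ = 6.545 × 10^-23 cm³.
ρ = 4 × 25.94 / (6.022 × 10²³ × 6.545 × 10^-23) = 2.633 g/cm³.

2.63 g/cm³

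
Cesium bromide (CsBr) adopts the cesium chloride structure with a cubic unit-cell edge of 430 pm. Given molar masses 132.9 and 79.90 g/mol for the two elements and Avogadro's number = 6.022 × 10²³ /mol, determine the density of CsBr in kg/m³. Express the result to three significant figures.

4440 kg/m³

The cesium chloride structure contains Z = 1 formula unit per cell; M(CsBr) = 132.9 + 79.90 = 212.8 g/mol.
a³ = (4.300 × 10^-8 cm)³ = 7.951 × 10^-23 cm³.
ρ = 1 × 212.8 / (6.022 × 10²³ × 7.951 × 10^-23) = 4.445 g/cm³ = 4440 kg/m³.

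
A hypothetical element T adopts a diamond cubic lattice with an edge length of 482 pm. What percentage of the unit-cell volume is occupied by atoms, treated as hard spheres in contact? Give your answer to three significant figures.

In a diamond cubic lattice nearest neighbors lie along the body diagonal with √3·a = 8r, so r = 0.2165a = 104.4 pm.
Packing fraction = Z·(4/3)πr³ / a³ = 8 × (4/3)π × (104.4)³ / (482)³ = 0.3401 = 34.0%.

34.0%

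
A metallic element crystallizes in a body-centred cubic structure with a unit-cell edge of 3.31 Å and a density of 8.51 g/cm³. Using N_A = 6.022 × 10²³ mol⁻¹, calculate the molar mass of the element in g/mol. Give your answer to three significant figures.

A BCC cell has Z = 2 atoms; a = 3.310 × 10^-8 cm.
M = ρ·N_A·a³/Z = 8.51 × 6.022 × 10²³ × 3.626 × 10^-23 / 2 = 92.9 g/mol.

92.9 g/mol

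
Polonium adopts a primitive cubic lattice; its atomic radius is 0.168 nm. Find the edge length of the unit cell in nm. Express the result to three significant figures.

0.336 nm

In a simple cubic lattice, atoms touch along the cell edge, so a = 2r.
a = 2r = 2 × 0.168 = 0.336 nm.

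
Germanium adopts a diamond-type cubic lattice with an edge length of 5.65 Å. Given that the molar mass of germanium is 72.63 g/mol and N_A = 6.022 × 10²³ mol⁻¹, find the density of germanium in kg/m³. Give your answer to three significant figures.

5350 kg/m³

A diamond cubic unit cell contains Z = 8 atoms.
Cell volume: a³ = (5.65 Å)³ = (5.650 × 10^-8 cm)³ = 1.804 × 10^-22 cm³.
ρ = Z·M/(N_A·a³) = 8 × 72.63 / (6.022 × 10²³ × 1.804 × 10^-22) = 5.350 g/cm³ = 5350 kg/m³.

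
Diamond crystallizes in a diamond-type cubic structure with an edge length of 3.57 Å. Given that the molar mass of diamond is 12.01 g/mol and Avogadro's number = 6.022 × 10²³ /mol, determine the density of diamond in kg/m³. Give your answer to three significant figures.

3510 kg/m³

A diamond cubic unit cell contains Z = 8 atoms.
Cell volume: a³ = (3.57 Å)³ = (3.570 × 10^-8 cm)³ = 4.550 × 10^-23 cm³.
ρ = Z·M/(N_A·a³) = 8 × 12.01 / (6.022 × 10²³ × 4.550 × 10^-23) = 3.507 g/cm³ = 3510 kg/m³.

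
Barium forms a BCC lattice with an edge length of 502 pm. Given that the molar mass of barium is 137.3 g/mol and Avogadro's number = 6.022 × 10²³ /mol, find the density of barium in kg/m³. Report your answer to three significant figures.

3600 kg/m³

A BCC unit cell contains Z = 2 atoms.
Cell volume: a³ = (502 pm)³ = (5.020 × 10^-8 cm)³ = 1.265 × 10^-22 cm³.
ρ = Z·M/(N_A·a³) = 2 × 137.3 / (6.022 × 10²³ × 1.265 × 10^-22) = 3.605 g/cm³ = 3600 kg/m³.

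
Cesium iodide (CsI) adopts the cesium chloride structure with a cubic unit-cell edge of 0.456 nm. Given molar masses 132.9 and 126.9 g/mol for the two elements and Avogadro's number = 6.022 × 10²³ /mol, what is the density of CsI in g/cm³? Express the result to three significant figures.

The cesium chloride structure contains Z = 1 formula unit per cell; M(CsI) = 132.9 + 126.9 = 259.8 g/mol.
a³ = (4.560 × 10^-8 cm)³ = 9.482 × 10^-23 cm³.
ρ = 1 × 259.8 / (6.022 × 10²³ × 9.482 × 10^-23) = 4.550 g/cm³.

4.55 g/cm³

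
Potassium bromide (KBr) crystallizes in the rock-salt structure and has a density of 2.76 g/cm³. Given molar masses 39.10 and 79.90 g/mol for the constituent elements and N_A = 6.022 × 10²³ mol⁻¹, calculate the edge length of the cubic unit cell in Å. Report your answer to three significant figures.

M(KBr) = 119.0 g/mol; Z = 4 formula units per cell.
a³ = Z·M/(N_A·ρ) = 4 × 119.0 / (6.022 × 10²³ × 2.76) = 2.864 × 10^-22 cm³, so a = 6.592 × 10^-8 cm = 6.59 Å.

6.59 Å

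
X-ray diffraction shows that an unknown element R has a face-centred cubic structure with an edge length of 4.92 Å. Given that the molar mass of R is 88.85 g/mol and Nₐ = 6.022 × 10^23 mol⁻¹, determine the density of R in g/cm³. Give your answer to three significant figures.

4.96 g/cm³

An FCC unit cell contains Z = 4 atoms.
Cell volume: a³ = (4.92 Å)³ = (4.920 × 10^-8 cm)³ = 1.191 × 10^-22 cm³.
ρ = Z·M/(N_A·a³) = 4 × 88.85 / (6.022 × 10²³ × 1.191 × 10^-22) = 4.955 g/cm³.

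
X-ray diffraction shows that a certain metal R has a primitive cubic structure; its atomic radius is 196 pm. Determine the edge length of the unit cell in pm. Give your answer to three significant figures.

In a simple cubic lattice, atoms touch along the cell edge, so a = 2r.
a = 2r = 2 × 196 = 392 pm.

392 pm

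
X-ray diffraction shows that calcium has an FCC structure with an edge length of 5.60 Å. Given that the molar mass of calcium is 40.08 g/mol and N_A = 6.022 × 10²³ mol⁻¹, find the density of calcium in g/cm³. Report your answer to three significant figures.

1.52 g/cm³

An FCC unit cell contains Z = 4 atoms.
Cell volume: a³ = (5.60 Å)³ = (5.600 × 10^-8 cm)³ = 1.756 × 10^-22 cm³.
ρ = Z·M/(N_A·a³) = 4 × 40.08 / (6.022 × 10²³ × 1.756 × 10^-22) = 1.516 g/cm³.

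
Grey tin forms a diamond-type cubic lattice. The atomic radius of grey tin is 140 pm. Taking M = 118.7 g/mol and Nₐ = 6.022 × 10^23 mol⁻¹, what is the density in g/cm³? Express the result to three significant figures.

5.83 g/cm³

In a diamond cubic lattice, nearest neighbors lie along the body diagonal with √3·a = 8r, giving a = 646.6 pm = 6.466 × 10^-8 cm.
With Z = 8, ρ = Z·M/(N_A·a³) = 8 × 118.7 / (6.022 × 10²³ × 2.704 × 10^-22) = 5.832 g/cm³.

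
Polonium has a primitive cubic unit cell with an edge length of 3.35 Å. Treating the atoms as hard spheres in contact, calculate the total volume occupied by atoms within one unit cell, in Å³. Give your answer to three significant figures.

In a simple cubic lattice atoms touch along the cell edge, so a = 2r, so r = 0.5000a = 1.675 Å.
V_atoms = Z × (4/3)πr³ = 1 × (4/3)π × (1.675)³ = 19.7 Å³.

19.7 Å³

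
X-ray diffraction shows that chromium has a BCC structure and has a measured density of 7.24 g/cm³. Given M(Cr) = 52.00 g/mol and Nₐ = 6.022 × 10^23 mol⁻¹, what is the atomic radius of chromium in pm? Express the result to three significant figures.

125 pm

For a BCC cell (Z = 2), a³ = Z·M/(N_A·ρ) = 2 × 52.00 / (6.022 × 10²³ × 7.240) = 2.385 × 10^-23 cm³, so a = 2.879 × 10^-8 cm = 287.9 pm.
Atoms touch along the body diagonal, so √3·a = 4r, so r = 0.4330 × a = 125 pm.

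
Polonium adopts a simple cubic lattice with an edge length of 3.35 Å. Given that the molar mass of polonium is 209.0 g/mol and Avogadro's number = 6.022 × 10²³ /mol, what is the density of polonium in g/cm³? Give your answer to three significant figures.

9.23 g/cm³

A simple cubic unit cell contains Z = 1 atom.
Cell volume: a³ = (3.35 Å)³ = (3.350 × 10^-8 cm)³ = 3.760 × 10^-23 cm³.
ρ = Z·M/(N_A·a³) = 1 × 209.0 / (6.022 × 10²³ × 3.760 × 10^-23) = 9.231 g/cm³.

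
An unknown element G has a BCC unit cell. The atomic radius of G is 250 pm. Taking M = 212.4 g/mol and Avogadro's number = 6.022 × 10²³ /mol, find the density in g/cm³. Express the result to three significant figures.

3.67 g/cm³

In a BCC lattice, atoms touch along the body diagonal, so √3·a = 4r, giving a = 577.4 pm = 5.774 × 10^-8 cm.
With Z = 2, ρ = Z·M/(N_A·a³) = 2 × 212.4 / (6.022 × 10²³ × 1.925 × 10^-22) = 3.665 g/cm³.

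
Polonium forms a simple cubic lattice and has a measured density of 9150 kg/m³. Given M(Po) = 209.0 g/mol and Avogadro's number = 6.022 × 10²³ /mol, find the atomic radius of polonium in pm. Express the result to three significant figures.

168 pm

For a simple cubic cell (Z = 1), a³ = Z·M/(N_A·ρ) = 1 × 209.0 / (6.022 × 10²³ × 9.150) = 3.793 × 10^-23 cm³, so a = 3.360 × 10^-8 cm = 336.0 pm.
Atoms touch along the cell edge, so a = 2r, so r = 0.5000 × a = 168 pm.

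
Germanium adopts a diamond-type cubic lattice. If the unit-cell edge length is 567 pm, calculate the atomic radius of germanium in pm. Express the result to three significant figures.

In a diamond cubic lattice, nearest neighbors lie along the body diagonal with √3·a = 8r.
r = √3·a/8 = 1.7321 × 567 / 8 = 123 pm.

123 pm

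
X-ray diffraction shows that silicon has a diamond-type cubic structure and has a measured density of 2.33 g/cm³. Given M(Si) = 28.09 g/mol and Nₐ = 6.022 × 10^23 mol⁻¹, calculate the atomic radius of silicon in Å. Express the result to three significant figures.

For a diamond cubic cell (Z = 8), a³ = Z·M/(N_A·ρ) = 8 × 28.09 / (6.022 × 10²³ × 2.330) = 1.602 × 10^-22 cm³, so a = 5.431 × 10^-8 cm = 5.431 Å.
Nearest neighbors lie along the body diagonal with √3·a = 8r, so r = 0.2165 × a = 1.18 Å.

1.18 Å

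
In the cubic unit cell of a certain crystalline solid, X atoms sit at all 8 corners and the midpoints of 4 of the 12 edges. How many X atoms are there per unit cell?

Corner atoms are shared by 8 cells (1/8 each), edge atoms by 4 (1/4 each).
Net atoms = 8 × 1/8 + 4 × 1/4 = 1 + 1 = 2.

2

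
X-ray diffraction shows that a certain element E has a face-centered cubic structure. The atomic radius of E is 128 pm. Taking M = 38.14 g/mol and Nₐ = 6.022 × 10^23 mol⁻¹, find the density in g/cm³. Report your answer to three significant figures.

In an FCC lattice, atoms touch along the face diagonal, so √2·a = 4r, giving a = 362.0 pm = 3.620 × 10^-8 cm.
With Z = 4, ρ = Z·M/(N_A·a³) = 4 × 38.14 / (6.022 × 10²³ × 4.745 × 10^-23) = 5.339 g/cm³.

5.34 g/cm³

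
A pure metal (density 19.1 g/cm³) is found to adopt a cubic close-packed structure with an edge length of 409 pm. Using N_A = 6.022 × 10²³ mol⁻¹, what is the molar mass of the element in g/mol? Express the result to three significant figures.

197 g/mol

An FCC cell has Z = 4 atoms; a = 4.090 × 10^-8 cm.
M = ρ·N_A·a³/Z = 19.1 × 6.022 × 10²³ × 6.842 × 10^-23 / 4 = 197 g/mol.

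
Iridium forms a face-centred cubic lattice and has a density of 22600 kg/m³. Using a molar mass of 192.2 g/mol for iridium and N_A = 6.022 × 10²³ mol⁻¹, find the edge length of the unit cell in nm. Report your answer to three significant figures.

0.384 nm

With Z = 4 atoms per FCC cell, a³ = Z·M/(N_A·ρ) = 4 × 192.2 / (6.022 × 10²³ × 22.60 g/cm³) = 5.649 × 10^-23 cm³.
a = (5.649 × 10^-23)^(1/3) = 3.837 × 10^-8 cm = 0.384 nm.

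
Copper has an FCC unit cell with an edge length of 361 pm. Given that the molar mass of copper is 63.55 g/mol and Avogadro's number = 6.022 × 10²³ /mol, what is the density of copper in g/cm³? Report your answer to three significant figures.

8.97 g/cm³

An FCC unit cell contains Z = 4 atoms.
Cell volume: a³ = (361 pm)³ = (3.610 × 10^-8 cm)³ = 4.705 × 10^-23 cm³.
ρ = Z·M/(N_A·a³) = 4 × 63.55 / (6.022 × 10²³ × 4.705 × 10^-23) = 8.972 g/cm³.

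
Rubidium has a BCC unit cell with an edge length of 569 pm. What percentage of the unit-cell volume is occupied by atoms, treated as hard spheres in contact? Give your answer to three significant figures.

68.0%

In a BCC lattice atoms touch along the body diagonal, so √3·a = 4r, so r = 0.4330a = 246.4 pm.
Packing fraction = Z·(4/3)πr³ / a³ = 2 × (4/3)π × (246.4)³ / (569)³ = 0.6802 = 68.0%.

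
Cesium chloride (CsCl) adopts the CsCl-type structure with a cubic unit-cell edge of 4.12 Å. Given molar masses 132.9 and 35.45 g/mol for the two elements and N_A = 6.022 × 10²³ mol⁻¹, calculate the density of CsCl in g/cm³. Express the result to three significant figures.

4.00 g/cm³

The CsCl-type structure contains Z = 1 formula unit per cell; M(CsCl) = 132.9 + 35.45 = 168.35 g/mol.
a³ = (4.120 × 10^-8 cm)³ = 6.993 × 10^-23 cm³.
ρ = 1 × 168.35 / (6.022 × 10²³ × 6.993 × 10^-23) = 3.997 g/cm³.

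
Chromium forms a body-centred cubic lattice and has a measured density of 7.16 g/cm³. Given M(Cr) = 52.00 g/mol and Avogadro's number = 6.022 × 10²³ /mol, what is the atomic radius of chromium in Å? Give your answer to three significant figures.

1.25 Å

For a BCC cell (Z = 2), a³ = Z·M/(N_A·ρ) = 2 × 52.00 / (6.022 × 10²³ × 7.160) = 2.412 × 10^-23 cm³, so a = 2.889 × 10^-8 cm = 2.889 Å.
Atoms touch along the body diagonal, so √3·a = 4r, so r = 0.4330 × a = 1.25 Å.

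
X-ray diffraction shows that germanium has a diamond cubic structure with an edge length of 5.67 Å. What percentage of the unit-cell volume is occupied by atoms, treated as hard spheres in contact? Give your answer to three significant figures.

34.0%

In a diamond cubic lattice nearest neighbors lie along the body diagonal with √3·a = 8r, so r = 0.2165a = 1.228 Å.
Packing fraction = Z·(4/3)πr³ / a³ = 8 × (4/3)π × (1.228)³ / (5.67)³ = 0.3401 = 34.0%.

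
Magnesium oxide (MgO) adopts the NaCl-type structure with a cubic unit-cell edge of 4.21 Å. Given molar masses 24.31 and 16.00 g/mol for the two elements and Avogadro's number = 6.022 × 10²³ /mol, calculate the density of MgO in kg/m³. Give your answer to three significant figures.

The NaCl-type structure contains Z = 4 formula units per cell; M(MgO) = 24.31 + 16.00 = 40.31 g/mol.
a³ = (4.210 × 10^-8 cm)³ = 7.462 × 10^-23 cm³.
ρ = 4 × 40.31 / (6.022 × 10²³ × 7.462 × 10^-23) = 3.588 g/cm³ = 3590 kg/m³.

3590 kg/m³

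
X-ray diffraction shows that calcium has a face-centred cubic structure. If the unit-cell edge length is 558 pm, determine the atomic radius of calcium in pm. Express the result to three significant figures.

In an FCC lattice, atoms touch along the face diagonal, so √2·a = 4r.
r = √2·a/4 = 1.4142 × 558 / 4 = 197 pm.

197 pm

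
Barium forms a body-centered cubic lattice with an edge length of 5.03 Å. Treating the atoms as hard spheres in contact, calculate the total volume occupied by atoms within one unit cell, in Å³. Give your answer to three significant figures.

86.6 Å³

In a BCC lattice atoms touch along the body diagonal, so √3·a = 4r, so r = 0.4330a = 2.178 Å.
V_atoms = Z × (4/3)πr³ = 2 × (4/3)π × (2.178)³ = 86.6 Å³.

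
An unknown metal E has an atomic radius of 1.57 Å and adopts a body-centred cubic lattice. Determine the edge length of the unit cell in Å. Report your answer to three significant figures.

In a BCC lattice, atoms touch along the body diagonal, so √3·a = 4r.
a = 4r/√3 = 4 × 1.57 / 1.7321 = 3.63 Å.

3.63 Å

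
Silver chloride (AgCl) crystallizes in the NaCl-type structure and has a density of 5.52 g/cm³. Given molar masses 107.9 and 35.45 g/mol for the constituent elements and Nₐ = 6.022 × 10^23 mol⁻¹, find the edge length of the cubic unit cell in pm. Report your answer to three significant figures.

557 pm

M(AgCl) = 143.35 g/mol; Z = 4 formula units per cell.
a³ = Z·M/(N_A·ρ) = 4 × 143.35 / (6.022 × 10²³ × 5.52) = 1.725 × 10^-22 cm³, so a = 5.567 × 10^-8 cm = 557 pm.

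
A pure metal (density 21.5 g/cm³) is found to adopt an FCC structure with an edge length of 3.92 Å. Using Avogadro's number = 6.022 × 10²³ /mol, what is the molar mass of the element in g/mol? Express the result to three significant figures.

An FCC cell has Z = 4 atoms; a = 3.920 × 10^-8 cm.
M = ρ·N_A·a³/Z = 21.5 × 6.022 × 10²³ × 6.024 × 10^-23 / 4 = 195 g/mol.

195 g/mol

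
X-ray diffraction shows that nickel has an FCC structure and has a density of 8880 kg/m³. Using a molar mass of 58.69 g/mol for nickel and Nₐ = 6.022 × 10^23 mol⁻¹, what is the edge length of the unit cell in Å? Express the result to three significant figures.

3.53 Å

With Z = 4 atoms per FCC cell, a³ = Z·M/(N_A·ρ) = 4 × 58.69 / (6.022 × 10²³ × 8.880 g/cm³) = 4.390 × 10^-23 cm³.
a = (4.390 × 10^-23)^(1/3) = 3.528 × 10^-8 cm = 3.53 Å.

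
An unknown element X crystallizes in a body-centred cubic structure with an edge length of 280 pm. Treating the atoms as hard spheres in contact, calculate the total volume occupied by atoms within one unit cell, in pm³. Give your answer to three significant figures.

In a BCC lattice atoms touch along the body diagonal, so √3·a = 4r, so r = 0.4330a = 121.2 pm.
V_atoms = Z × (4/3)πr³ = 2 × (4/3)π × (121.2)³ = 1.49 × 10^7 pm³.

1.49 × 10^7 pm³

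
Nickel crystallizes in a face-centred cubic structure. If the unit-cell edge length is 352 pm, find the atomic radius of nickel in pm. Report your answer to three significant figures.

In an FCC lattice, atoms touch along the face diagonal, so √2·a = 4r.
r = √2·a/4 = 1.4142 × 352 / 4 = 124 pm.

124 pm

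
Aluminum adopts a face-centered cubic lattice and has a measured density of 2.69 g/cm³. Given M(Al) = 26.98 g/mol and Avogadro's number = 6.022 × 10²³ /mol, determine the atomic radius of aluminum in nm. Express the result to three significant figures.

0.143 nm

For an FCC cell (Z = 4), a³ = Z·M/(N_A·ρ) = 4 × 26.98 / (6.022 × 10²³ × 2.690) = 6.662 × 10^-23 cm³, so a = 4.054 × 10^-8 cm = 0.4054 nm.
Atoms touch along the face diagonal, so √2·a = 4r, so r = 0.3536 × a = 0.143 nm.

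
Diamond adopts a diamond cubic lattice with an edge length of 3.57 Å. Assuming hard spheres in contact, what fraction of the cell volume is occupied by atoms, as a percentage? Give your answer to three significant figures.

In a diamond cubic lattice nearest neighbors lie along the body diagonal with √3·a = 8r, so r = 0.2165a = 0.7729 Å.
Packing fraction = Z·(4/3)πr³ / a³ = 8 × (4/3)π × (0.7729)³ / (3.57)³ = 0.3401 = 34.0%.

34.0%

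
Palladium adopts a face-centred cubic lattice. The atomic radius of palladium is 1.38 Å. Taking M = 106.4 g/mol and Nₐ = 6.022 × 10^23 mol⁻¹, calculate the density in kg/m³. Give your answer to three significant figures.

In an FCC lattice, atoms touch along the face diagonal, so √2·a = 4r, giving a = 3.903 Å = 3.903 × 10^-8 cm.
With Z = 4, ρ = Z·M/(N_A·a³) = 4 × 106.4 / (6.022 × 10²³ × 5.947 × 10^-23) = 11.88 g/cm³ = 11900 kg/m³.

11900 kg/m³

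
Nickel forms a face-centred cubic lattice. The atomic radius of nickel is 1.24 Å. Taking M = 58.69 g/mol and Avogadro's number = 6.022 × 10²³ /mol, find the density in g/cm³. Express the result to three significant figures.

In an FCC lattice, atoms touch along the face diagonal, so √2·a = 4r, giving a = 3.507 Å = 3.507 × 10^-8 cm.
With Z = 4, ρ = Z·M/(N_A·a³) = 4 × 58.69 / (6.022 × 10²³ × 4.314 × 10^-23) = 9.036 g/cm³.

9.04 g/cm³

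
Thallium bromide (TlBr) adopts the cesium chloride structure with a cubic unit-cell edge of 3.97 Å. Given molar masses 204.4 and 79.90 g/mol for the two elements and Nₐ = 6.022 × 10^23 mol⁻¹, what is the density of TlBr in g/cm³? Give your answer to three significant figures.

The cesium chloride structure contains Z = 1 formula unit per cell; M(TlBr) = 204.4 + 79.90 = 284.3 g/mol.
a³ = (3.970 × 10^-8 cm)³ = 6.257 × 10^-23 cm³.
ρ = 1 × 284.3 / (6.022 × 10²³ × 6.257 × 10^-23) = 7.545 g/cm³.

7.55 g/cm³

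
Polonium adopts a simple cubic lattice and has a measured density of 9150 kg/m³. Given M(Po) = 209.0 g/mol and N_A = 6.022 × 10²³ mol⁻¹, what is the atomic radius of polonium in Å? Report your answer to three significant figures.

1.68 Å

For a simple cubic cell (Z = 1), a³ = Z·M/(N_A·ρ) = 1 × 209.0 / (6.022 × 10²³ × 9.150) = 3.793 × 10^-23 cm³, so a = 3.360 × 10^-8 cm = 3.360 Å.
Atoms touch along the cell edge, so a = 2r, so r = 0.5000 × a = 1.68 Å.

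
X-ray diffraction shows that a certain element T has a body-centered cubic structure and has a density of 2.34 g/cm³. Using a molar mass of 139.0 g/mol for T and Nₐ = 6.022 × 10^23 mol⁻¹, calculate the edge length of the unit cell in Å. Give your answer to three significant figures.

5.82 Å

With Z = 2 atoms per BCC cell, a³ = Z·M/(N_A·ρ) = 2 × 139.0 / (6.022 × 10²³ × 2.340 g/cm³) = 1.973 × 10^-22 cm³.
a = (1.973 × 10^-22)^(1/3) = 5.821 × 10^-8 cm = 5.82 Å.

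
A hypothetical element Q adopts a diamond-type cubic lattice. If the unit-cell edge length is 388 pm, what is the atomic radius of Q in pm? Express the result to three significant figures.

In a diamond cubic lattice, nearest neighbors lie along the body diagonal with √3·a = 8r.
r = √3·a/8 = 1.7321 × 388 / 8 = 84.0 pm.

84.0 pm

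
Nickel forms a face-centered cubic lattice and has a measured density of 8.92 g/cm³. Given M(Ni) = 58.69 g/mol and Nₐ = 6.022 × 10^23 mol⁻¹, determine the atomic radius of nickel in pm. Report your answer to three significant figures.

For an FCC cell (Z = 4), a³ = Z·M/(N_A·ρ) = 4 × 58.69 / (6.022 × 10²³ × 8.920) = 4.370 × 10^-23 cm³, so a = 3.522 × 10^-8 cm = 352.2 pm.
Atoms touch along the face diagonal, so √2·a = 4r, so r = 0.3536 × a = 125 pm.

125 pm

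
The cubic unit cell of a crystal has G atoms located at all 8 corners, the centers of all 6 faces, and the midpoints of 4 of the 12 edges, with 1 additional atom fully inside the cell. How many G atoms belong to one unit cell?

Corner atoms are shared by 8 cells (1/8 each), face atoms by 2 (1/2 each), edge atoms by 4 (1/4 each), interior atoms are unshared.
Net atoms = 8 × 1/8 + 6 × 1/2 + 4 × 1/4 + 1 = 1 + 3 + 1 + 1 = 6.

6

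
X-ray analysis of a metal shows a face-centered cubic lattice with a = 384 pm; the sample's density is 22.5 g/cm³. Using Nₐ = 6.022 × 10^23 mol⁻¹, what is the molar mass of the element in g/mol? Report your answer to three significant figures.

An FCC cell has Z = 4 atoms; a = 3.840 × 10^-8 cm.
M = ρ·N_A·a³/Z = 22.5 × 6.022 × 10²³ × 5.662 × 10^-23 / 4 = 192 g/mol.

192 g/mol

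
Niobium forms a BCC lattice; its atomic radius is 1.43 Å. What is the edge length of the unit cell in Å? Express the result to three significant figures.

In a BCC lattice, atoms touch along the body diagonal, so √3·a = 4r.
a = 4r/√3 = 4 × 1.43 / 1.7321 = 3.30 Å.

3.30 Å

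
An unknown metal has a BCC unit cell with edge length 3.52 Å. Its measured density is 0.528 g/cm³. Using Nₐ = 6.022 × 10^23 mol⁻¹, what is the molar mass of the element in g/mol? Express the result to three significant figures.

A BCC cell has Z = 2 atoms; a = 3.520 × 10^-8 cm.
M = ρ·N_A·a³/Z = 0.528 × 6.022 × 10²³ × 4.361 × 10^-23 / 2 = 6.93 g/mol.

6.93 g/mol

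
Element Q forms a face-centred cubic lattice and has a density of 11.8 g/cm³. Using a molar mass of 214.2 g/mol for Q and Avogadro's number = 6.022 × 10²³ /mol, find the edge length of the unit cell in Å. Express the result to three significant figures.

4.94 Å

With Z = 4 atoms per FCC cell, a³ = Z·M/(N_A·ρ) = 4 × 214.2 / (6.022 × 10²³ × 11.80 g/cm³) = 1.206 × 10^-22 cm³.
a = (1.206 × 10^-22)^(1/3) = 4.940 × 10^-8 cm = 4.94 Å.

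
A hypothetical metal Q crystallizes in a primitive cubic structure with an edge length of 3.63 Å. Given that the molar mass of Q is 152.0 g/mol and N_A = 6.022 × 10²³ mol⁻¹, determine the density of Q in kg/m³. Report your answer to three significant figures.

A simple cubic unit cell contains Z = 1 atom.
Cell volume: a³ = (3.63 Å)³ = (3.630 × 10^-8 cm)³ = 4.783 × 10^-23 cm³.
ρ = Z·M/(N_A·a³) = 1 × 152.0 / (6.022 × 10²³ × 4.783 × 10^-23) = 5.277 g/cm³ = 5280 kg/m³.

5280 kg/m³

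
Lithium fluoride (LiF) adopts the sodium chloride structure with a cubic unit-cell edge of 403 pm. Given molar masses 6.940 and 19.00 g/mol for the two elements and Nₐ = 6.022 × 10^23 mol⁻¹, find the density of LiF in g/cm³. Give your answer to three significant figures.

The sodium chloride structure contains Z = 4 formula units per cell; M(LiF) = 6.940 + 19.00 = 25.94 g/mol.
a³ = (4.030 × 10^-8 cm)³ = 6.545 × 10^-23 cm³.
ρ = 4 × 25.94 / (6.022 × 10²³ × 6.545 × 10^-23) = 2.633 g/cm³.

2.63 g/cm³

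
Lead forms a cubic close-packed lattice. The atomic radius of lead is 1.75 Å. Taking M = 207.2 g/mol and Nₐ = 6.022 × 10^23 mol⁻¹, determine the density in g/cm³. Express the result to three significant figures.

11.3 g/cm³

In an FCC lattice, atoms touch along the face diagonal, so √2·a = 4r, giving a = 4.950 Å = 4.950 × 10^-8 cm.
With Z = 4, ρ = Z·M/(N_A·a³) = 4 × 207.2 / (6.022 × 10²³ × 1.213 × 10^-22) = 11.35 g/cm³.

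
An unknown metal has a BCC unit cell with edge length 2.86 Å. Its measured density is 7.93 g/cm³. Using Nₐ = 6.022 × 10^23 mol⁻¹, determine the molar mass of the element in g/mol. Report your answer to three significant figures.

A BCC cell has Z = 2 atoms; a = 2.860 × 10^-8 cm.
M = ρ·N_A·a³/Z = 7.93 × 6.022 × 10²³ × 2.339 × 10^-23 / 2 = 55.9 g/mol.

55.9 g/mol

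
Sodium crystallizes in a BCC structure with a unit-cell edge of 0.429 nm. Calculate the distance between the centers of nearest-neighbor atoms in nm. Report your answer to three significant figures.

In a BCC structure, atoms touch along the body diagonal, so √3·a = 4r; the nearest-neighbor distance equals 2r = 0.8660·a.
d = 0.8660 × 0.429 = 0.372 nm.

0.372 nm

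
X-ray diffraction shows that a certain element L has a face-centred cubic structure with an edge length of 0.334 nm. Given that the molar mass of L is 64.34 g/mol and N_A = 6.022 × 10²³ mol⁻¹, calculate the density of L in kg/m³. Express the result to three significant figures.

11500 kg/m³

An FCC unit cell contains Z = 4 atoms.
Cell volume: a³ = (0.334 nm)³ = (3.340 × 10^-8 cm)³ = 3.726 × 10^-23 cm³.
ρ = Z·M/(N_A·a³) = 4 × 64.34 / (6.022 × 10²³ × 3.726 × 10^-23) = 11.47 g/cm³ = 11500 kg/m³.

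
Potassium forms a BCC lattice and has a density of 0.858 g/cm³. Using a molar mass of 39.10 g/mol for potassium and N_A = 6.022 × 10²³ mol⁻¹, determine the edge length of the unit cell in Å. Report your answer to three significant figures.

5.33 Å

With Z = 2 atoms per BCC cell, a³ = Z·M/(N_A·ρ) = 2 × 39.10 / (6.022 × 10²³ × 0.8580 g/cm³) = 1.513 × 10^-22 cm³.
a = (1.513 × 10^-22)^(1/3) = 5.329 × 10^-8 cm = 5.33 Å.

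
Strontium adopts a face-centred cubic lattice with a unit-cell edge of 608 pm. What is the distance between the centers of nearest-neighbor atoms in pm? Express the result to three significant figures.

430 pm

In an FCC structure, atoms touch along the face diagonal, so √2·a = 4r; the nearest-neighbor distance equals 2r = 0.7071·a.
d = 0.7071 × 608 = 430 pm.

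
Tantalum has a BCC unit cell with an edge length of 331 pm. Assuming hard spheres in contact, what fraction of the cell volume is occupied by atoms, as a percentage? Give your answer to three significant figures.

In a BCC lattice atoms touch along the body diagonal, so √3·a = 4r, so r = 0.4330a = 143.3 pm.
Packing fraction = Z·(4/3)πr³ / a³ = 2 × (4/3)π × (143.3)³ / (331)³ = 0.6802 = 68.0%.

68.0%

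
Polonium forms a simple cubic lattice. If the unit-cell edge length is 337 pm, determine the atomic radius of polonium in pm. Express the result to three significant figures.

In a simple cubic lattice, atoms touch along the cell edge, so a = 2r.
r = a/2 = 337/2 = 169 pm.

169 pm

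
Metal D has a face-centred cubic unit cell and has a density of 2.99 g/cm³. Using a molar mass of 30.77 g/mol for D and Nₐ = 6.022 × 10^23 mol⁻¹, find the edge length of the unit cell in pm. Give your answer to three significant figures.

With Z = 4 atoms per FCC cell, a³ = Z·M/(N_A·ρ) = 4 × 30.77 / (6.022 × 10²³ × 2.990 g/cm³) = 6.836 × 10^-23 cm³.
a = (6.836 × 10^-23)^(1/3) = 4.089 × 10^-8 cm = 409 pm.

409 pm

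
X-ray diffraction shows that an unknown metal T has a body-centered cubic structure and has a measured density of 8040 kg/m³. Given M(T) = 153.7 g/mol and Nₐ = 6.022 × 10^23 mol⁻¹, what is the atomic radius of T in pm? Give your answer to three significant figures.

For a BCC cell (Z = 2), a³ = Z·M/(N_A·ρ) = 2 × 153.7 / (6.022 × 10²³ × 8.040) = 6.349 × 10^-23 cm³, so a = 3.989 × 10^-8 cm = 398.9 pm.
Atoms touch along the body diagonal, so √3·a = 4r, so r = 0.4330 × a = 173 pm.

173 pm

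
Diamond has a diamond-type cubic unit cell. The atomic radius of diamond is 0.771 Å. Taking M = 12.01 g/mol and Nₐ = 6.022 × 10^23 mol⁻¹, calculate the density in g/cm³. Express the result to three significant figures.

3.53 g/cm³

In a diamond cubic lattice, nearest neighbors lie along the body diagonal with √3·a = 8r, giving a = 3.561 Å = 3.561 × 10^-8 cm.
With Z = 8, ρ = Z·M/(N_A·a³) = 8 × 12.01 / (6.022 × 10²³ × 4.516 × 10^-23) = 3.533 g/cm³.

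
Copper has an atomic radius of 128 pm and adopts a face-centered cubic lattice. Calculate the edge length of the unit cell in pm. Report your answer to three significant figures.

362 pm

In an FCC lattice, atoms touch along the face diagonal, so √2·a = 4r.
a = 4r/√2 = 4 × 128 / 1.4142 = 362 pm.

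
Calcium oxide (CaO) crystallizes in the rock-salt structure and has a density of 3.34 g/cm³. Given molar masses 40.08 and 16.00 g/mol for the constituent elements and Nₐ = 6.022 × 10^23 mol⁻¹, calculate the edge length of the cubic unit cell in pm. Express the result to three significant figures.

M(CaO) = 56.08 g/mol; Z = 4 formula units per cell.
a³ = Z·M/(N_A·ρ) = 4 × 56.08 / (6.022 × 10²³ × 3.34) = 1.115 × 10^-22 cm³, so a = 4.813 × 10^-8 cm = 481 pm.

481 pm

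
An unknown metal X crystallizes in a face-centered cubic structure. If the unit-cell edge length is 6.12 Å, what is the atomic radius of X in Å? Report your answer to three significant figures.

2.16 Å

In an FCC lattice, atoms touch along the face diagonal, so √2·a = 4r.
r = √2·a/4 = 1.4142 × 6.12 / 4 = 2.16 Å.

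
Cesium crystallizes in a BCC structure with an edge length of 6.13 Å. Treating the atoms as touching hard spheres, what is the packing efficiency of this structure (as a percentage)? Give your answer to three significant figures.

In a BCC lattice atoms touch along the body diagonal, so √3·a = 4r, so r = 0.4330a = 2.654 Å.
Packing fraction = Z·(4/3)πr³ / a³ = 2 × (4/3)π × (2.654)³ / (6.13)³ = 0.6802 = 68.0%.

68.0%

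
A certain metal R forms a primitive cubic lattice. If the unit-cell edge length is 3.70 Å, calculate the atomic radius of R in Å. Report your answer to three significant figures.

In a simple cubic lattice, atoms touch along the cell edge, so a = 2r.
r = a/2 = 3.70/2 = 1.85 Å.

1.85 Å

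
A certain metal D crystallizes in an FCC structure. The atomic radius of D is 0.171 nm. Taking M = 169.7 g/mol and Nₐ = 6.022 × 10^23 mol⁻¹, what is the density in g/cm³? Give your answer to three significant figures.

In an FCC lattice, atoms touch along the face diagonal, so √2·a = 4r, giving a = 0.4837 nm = 4.837 × 10^-8 cm.
With Z = 4, ρ = Z·M/(N_A·a³) = 4 × 169.7 / (6.022 × 10²³ × 1.131 × 10^-22) = 9.963 g/cm³.

9.96 g/cm³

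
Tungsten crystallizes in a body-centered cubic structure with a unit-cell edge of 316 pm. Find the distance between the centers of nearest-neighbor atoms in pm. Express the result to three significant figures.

274 pm

In a BCC structure, atoms touch along the body diagonal, so √3·a = 4r; the nearest-neighbor distance equals 2r = 0.8660·a.
d = 0.8660 × 316 = 274 pm.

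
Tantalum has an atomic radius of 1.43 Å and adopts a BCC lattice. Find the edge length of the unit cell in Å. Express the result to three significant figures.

3.30 Å

In a BCC lattice, atoms touch along the body diagonal, so √3·a = 4r.
a = 4r/√3 = 4 × 1.43 / 1.7321 = 3.30 Å.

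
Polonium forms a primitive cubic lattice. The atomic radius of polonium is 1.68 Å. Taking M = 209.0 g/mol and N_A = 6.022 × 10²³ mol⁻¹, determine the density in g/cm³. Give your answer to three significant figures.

9.15 g/cm³

In a simple cubic lattice, atoms touch along the cell edge, so a = 2r, giving a = 3.360 Å = 3.360 × 10^-8 cm.
With Z = 1, ρ = Z·M/(N_A·a³) = 1 × 209.0 / (6.022 × 10²³ × 3.793 × 10^-23) = 9.149 g/cm³.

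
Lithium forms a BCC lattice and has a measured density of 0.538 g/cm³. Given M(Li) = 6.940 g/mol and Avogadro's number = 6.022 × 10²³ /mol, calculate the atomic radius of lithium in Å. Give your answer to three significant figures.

1.52 Å

For a BCC cell (Z = 2), a³ = Z·M/(N_A·ρ) = 2 × 6.940 / (6.022 × 10²³ × 0.5380) = 4.284 × 10^-23 cm³, so a = 3.499 × 10^-8 cm = 3.499 Å.
Atoms touch along the body diagonal, so √3·a = 4r, so r = 0.4330 × a = 1.52 Å.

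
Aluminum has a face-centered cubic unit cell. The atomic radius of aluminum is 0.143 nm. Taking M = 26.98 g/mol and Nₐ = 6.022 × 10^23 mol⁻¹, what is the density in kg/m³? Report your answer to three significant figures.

2710 kg/m³

In an FCC lattice, atoms touch along the face diagonal, so √2·a = 4r, giving a = 0.4045 nm = 4.045 × 10^-8 cm.
With Z = 4, ρ = Z·M/(N_A·a³) = 4 × 26.98 / (6.022 × 10²³ × 6.617 × 10^-23) = 2.708 g/cm³ = 2710 kg/m³.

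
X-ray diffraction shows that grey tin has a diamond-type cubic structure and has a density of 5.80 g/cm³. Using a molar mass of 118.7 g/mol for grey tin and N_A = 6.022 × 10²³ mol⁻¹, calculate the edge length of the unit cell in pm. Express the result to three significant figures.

648 pm

With Z = 8 atoms per diamond cubic cell, a³ = Z·M/(N_A·ρ) = 8 × 118.7 / (6.022 × 10²³ × 5.800 g/cm³) = 2.719 × 10^-22 cm³.
a = (2.719 × 10^-22)^(1/3) = 6.478 × 10^-8 cm = 648 pm.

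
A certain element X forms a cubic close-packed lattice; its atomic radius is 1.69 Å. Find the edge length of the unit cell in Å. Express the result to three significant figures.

4.78 Å

In an FCC lattice, atoms touch along the face diagonal, so √2·a = 4r.
a = 4r/√2 = 4 × 1.69 / 1.4142 = 4.78 Å.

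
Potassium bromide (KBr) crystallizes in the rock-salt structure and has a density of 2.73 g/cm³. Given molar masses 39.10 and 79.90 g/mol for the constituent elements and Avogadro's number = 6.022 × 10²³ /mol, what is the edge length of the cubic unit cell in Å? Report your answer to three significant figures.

6.62 Å

M(KBr) = 119.0 g/mol; Z = 4 formula units per cell.
a³ = Z·M/(N_A·ρ) = 4 × 119.0 / (6.022 × 10²³ × 2.73) = 2.895 × 10^-22 cm³, so a = 6.616 × 10^-8 cm = 6.62 Å.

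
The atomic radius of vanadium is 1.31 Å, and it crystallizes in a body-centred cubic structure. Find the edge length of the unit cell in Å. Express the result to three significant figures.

In a BCC lattice, atoms touch along the body diagonal, so √3·a = 4r.
a = 4r/√3 = 4 × 1.31 / 1.7321 = 3.03 Å.

3.03 Å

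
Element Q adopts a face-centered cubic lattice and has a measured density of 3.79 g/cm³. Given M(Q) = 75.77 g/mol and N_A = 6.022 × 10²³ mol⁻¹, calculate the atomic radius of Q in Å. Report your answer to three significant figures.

For an FCC cell (Z = 4), a³ = Z·M/(N_A·ρ) = 4 × 75.77 / (6.022 × 10²³ × 3.790) = 1.328 × 10^-22 cm³, so a = 5.102 × 10^-8 cm = 5.102 Å.
Atoms touch along the face diagonal, so √2·a = 4r, so r = 0.3536 × a = 1.80 Å.

1.80 Å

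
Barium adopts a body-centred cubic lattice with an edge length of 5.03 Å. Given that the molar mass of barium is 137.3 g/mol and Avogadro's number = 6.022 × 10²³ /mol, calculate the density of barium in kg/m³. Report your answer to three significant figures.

3580 kg/m³

A BCC unit cell contains Z = 2 atoms.
Cell volume: a³ = (5.03 Å)³ = (5.030 × 10^-8 cm)³ = 1.273 × 10^-22 cm³.
ρ = Z·M/(N_A·a³) = 2 × 137.3 / (6.022 × 10²³ × 1.273 × 10^-22) = 3.583 g/cm³ = 3580 kg/m³.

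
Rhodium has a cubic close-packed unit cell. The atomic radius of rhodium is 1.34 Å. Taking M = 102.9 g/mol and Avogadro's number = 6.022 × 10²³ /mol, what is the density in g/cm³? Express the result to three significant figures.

12.6 g/cm³

In an FCC lattice, atoms touch along the face diagonal, so √2·a = 4r, giving a = 3.790 Å = 3.790 × 10^-8 cm.
With Z = 4, ρ = Z·M/(N_A·a³) = 4 × 102.9 / (6.022 × 10²³ × 5.444 × 10^-23) = 12.55 g/cm³.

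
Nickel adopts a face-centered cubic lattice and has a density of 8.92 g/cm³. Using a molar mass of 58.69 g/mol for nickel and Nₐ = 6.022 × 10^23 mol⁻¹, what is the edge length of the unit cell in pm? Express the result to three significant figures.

352 pm

With Z = 4 atoms per FCC cell, a³ = Z·M/(N_A·ρ) = 4 × 58.69 / (6.022 × 10²³ × 8.920 g/cm³) = 4.370 × 10^-23 cm³.
a = (4.370 × 10^-23)^(1/3) = 3.522 × 10^-8 cm = 352 pm.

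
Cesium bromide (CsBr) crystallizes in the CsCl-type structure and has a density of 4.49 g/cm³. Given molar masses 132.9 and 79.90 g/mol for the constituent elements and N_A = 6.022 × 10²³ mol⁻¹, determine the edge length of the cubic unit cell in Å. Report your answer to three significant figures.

M(CsBr) = 212.8 g/mol; Z = 1 formula unit per cell.
a³ = Z·M/(N_A·ρ) = 1 × 212.8 / (6.022 × 10²³ × 4.49) = 7.870 × 10^-23 cm³, so a = 4.285 × 10^-8 cm = 4.29 Å.

4.29 Å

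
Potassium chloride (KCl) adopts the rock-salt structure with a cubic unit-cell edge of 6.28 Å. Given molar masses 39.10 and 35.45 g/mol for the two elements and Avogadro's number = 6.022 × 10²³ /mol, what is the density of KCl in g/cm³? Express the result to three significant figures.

The rock-salt structure contains Z = 4 formula units per cell; M(KCl) = 39.10 + 35.45 = 74.55 g/mol.
a³ = (6.280 × 10^-8 cm)³ = 2.477 × 10^-22 cm³.
ρ = 4 × 74.55 / (6.022 × 10²³ × 2.477 × 10^-22) = 1.999 g/cm³.

2.00 g/cm³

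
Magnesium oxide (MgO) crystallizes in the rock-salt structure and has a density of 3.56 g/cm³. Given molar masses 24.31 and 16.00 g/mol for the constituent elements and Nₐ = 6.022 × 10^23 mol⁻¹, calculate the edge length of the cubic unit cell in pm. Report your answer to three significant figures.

422 pm

M(MgO) = 40.31 g/mol; Z = 4 formula units per cell.
a³ = Z·M/(N_A·ρ) = 4 × 40.31 / (6.022 × 10²³ × 3.56) = 7.521 × 10^-23 cm³, so a = 4.221 × 10^-8 cm = 422 pm.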